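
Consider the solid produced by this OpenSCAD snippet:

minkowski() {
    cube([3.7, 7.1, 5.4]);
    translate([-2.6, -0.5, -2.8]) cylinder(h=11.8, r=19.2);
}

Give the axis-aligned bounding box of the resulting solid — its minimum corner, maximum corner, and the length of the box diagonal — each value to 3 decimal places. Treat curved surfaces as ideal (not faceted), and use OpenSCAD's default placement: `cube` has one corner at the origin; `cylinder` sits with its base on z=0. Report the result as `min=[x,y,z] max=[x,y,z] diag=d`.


A = translate([-2.6, -0.5, -2.8]) cylinder(h=11.8, r=19.2) → bbox [-21.8,-19.7,-2.8] .. [16.6,18.7,9]
B = cube([3.7, 7.1, 5.4]) → bbox [0,0,0] .. [3.7,7.1,5.4]
lo = A.lo+B.lo = [-21.8+0, -19.7+0, -2.8+0] = [-21.800,-19.700,-2.800]
hi = A.hi+B.hi = [16.6+3.7, 18.7+7.1, 9+5.4] = [20.300,25.800,14.400]
diag = √(42.1²+45.5²+17.2²) = √4138.5 = 64.331

min=[-21.800,-19.700,-2.800] max=[20.300,25.800,14.400] diag=64.331


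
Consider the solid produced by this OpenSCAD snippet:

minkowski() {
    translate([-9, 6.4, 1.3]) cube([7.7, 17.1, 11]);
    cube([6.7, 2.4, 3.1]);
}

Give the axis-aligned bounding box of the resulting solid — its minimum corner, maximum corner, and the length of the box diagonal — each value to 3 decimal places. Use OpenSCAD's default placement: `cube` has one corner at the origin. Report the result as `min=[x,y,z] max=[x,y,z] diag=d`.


min=[-9.000,6.400,1.300] max=[5.400,25.900,15.400] diag=28.043

A = translate([-9, 6.4, 1.3]) cube([7.7, 17.1, 11]) → bbox [-9,6.4,1.3] .. [-1.3,23.5,12.3]
B = cube([6.7, 2.4, 3.1]) → bbox [0,0,0] .. [6.7,2.4,3.1]
lo = A.lo+B.lo = [-9+0, 6.4+0, 1.3+0] = [-9.000,6.400,1.300]
hi = A.hi+B.hi = [-1.3+6.7, 23.5+2.4, 12.3+3.1] = [5.400,25.900,15.400]
diag = √(14.4²+19.5²+14.1²) = √786.42 = 28.043


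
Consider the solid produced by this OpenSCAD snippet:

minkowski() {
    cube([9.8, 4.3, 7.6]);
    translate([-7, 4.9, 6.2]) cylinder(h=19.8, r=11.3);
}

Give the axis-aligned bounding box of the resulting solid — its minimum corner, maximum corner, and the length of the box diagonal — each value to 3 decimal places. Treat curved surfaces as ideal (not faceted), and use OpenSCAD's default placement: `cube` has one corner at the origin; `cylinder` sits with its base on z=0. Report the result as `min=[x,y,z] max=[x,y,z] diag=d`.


A = translate([-7, 4.9, 6.2]) cylinder(h=19.8, r=11.3) → bbox [-18.3,-6.4,6.2] .. [4.3,16.2,26]
B = cube([9.8, 4.3, 7.6]) → bbox [0,0,0] .. [9.8,4.3,7.6]
lo = A.lo+B.lo = [-18.3+0, -6.4+0, 6.2+0] = [-18.300,-6.400,6.200]
hi = A.hi+B.hi = [4.3+9.8, 16.2+4.3, 26+7.6] = [14.100,20.500,33.600]
diag = √(32.4²+26.9²+27.4²) = √2524.13 = 50.241

min=[-18.300,-6.400,6.200] max=[14.100,20.500,33.600] diag=50.241


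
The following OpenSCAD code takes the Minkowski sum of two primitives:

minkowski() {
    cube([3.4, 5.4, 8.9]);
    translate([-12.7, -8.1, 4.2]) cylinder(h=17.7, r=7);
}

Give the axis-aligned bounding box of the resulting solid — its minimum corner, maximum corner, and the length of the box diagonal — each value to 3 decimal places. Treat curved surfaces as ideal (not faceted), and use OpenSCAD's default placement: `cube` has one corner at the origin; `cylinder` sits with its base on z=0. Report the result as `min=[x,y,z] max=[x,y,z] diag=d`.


min=[-19.700,-15.100,4.200] max=[-2.300,4.300,30.800] diag=37.238

A = translate([-12.7, -8.1, 4.2]) cylinder(h=17.7, r=7) → bbox [-19.7,-15.1,4.2] .. [-5.7,-1.1,21.9]
B = cube([3.4, 5.4, 8.9]) → bbox [0,0,0] .. [3.4,5.4,8.9]
lo = A.lo+B.lo = [-19.7+0, -15.1+0, 4.2+0] = [-19.700,-15.100,4.200]
hi = A.hi+B.hi = [-5.7+3.4, -1.1+5.4, 21.9+8.9] = [-2.300,4.300,30.800]
diag = √(17.4²+19.4²+26.6²) = √1386.68 = 37.238


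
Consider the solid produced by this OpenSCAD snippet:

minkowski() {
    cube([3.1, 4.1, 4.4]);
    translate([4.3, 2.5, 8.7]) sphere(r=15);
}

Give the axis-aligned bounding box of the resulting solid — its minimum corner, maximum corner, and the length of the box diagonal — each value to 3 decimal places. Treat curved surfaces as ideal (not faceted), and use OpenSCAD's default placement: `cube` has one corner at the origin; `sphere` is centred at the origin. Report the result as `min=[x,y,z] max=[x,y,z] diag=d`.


min=[-10.700,-12.500,-6.300] max=[22.400,21.600,28.100] diag=58.667

A = translate([4.3, 2.5, 8.7]) sphere(r=15) → bbox [-10.7,-12.5,-6.3] .. [19.3,17.5,23.7]
B = cube([3.1, 4.1, 4.4]) → bbox [0,0,0] .. [3.1,4.1,4.4]
lo = A.lo+B.lo = [-10.7+0, -12.5+0, -6.3+0] = [-10.700,-12.500,-6.300]
hi = A.hi+B.hi = [19.3+3.1, 17.5+4.1, 23.7+4.4] = [22.400,21.600,28.100]
diag = √(33.1²+34.1²+34.4²) = √3441.78 = 58.667


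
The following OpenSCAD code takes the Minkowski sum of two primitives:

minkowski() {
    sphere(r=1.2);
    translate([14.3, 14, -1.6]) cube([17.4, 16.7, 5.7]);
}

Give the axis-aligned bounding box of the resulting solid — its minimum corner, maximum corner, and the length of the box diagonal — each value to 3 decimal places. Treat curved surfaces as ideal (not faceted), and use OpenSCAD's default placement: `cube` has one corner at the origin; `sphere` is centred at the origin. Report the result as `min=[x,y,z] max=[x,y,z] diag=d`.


min=[13.100,12.800,-2.800] max=[32.900,31.900,5.300] diag=28.679

A = translate([14.3, 14, -1.6]) cube([17.4, 16.7, 5.7]) → bbox [14.3,14,-1.6] .. [31.7,30.7,4.1]
B = sphere(r=1.2) → bbox [-1.2,-1.2,-1.2] .. [1.2,1.2,1.2]
lo = A.lo+B.lo = [14.3-1.2, 14-1.2, -1.6-1.2] = [13.100,12.800,-2.800]
hi = A.hi+B.hi = [31.7+1.2, 30.7+1.2, 4.1+1.2] = [32.900,31.900,5.300]
diag = √(19.8²+19.1²+8.1²) = √822.46 = 28.679


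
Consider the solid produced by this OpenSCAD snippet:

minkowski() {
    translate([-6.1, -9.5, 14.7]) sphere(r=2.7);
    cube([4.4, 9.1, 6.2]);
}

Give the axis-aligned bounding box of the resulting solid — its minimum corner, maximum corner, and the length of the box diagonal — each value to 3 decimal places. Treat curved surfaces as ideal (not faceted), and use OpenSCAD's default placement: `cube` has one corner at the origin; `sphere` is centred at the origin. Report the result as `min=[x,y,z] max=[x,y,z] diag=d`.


min=[-8.800,-12.200,12.000] max=[1.000,2.300,23.600] diag=20.996

A = translate([-6.1, -9.5, 14.7]) sphere(r=2.7) → bbox [-8.8,-12.2,12] .. [-3.4,-6.8,17.4]
B = cube([4.4, 9.1, 6.2]) → bbox [0,0,0] .. [4.4,9.1,6.2]
lo = A.lo+B.lo = [-8.8+0, -12.2+0, 12+0] = [-8.800,-12.200,12.000]
hi = A.hi+B.hi = [-3.4+4.4, -6.8+9.1, 17.4+6.2] = [1.000,2.300,23.600]
diag = √(9.8²+14.5²+11.6²) = √440.85 = 20.996


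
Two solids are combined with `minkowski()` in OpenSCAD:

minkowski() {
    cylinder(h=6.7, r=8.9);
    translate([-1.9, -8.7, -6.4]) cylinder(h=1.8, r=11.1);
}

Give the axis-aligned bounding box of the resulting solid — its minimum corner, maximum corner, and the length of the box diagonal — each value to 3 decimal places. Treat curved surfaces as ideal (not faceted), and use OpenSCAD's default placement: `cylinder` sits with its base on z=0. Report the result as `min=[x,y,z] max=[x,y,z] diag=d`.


A = translate([-1.9, -8.7, -6.4]) cylinder(h=1.8, r=11.1) → bbox [-13,-19.8,-6.4] .. [9.2,2.4,-4.6]
B = cylinder(h=6.7, r=8.9) → bbox [-8.9,-8.9,0] .. [8.9,8.9,6.7]
lo = A.lo+B.lo = [-13-8.9, -19.8-8.9, -6.4+0] = [-21.900,-28.700,-6.400]
hi = A.hi+B.hi = [9.2+8.9, 2.4+8.9, -4.6+6.7] = [18.100,11.300,2.100]
diag = √(40²+40²+8.5²) = √3272.25 = 57.204

min=[-21.900,-28.700,-6.400] max=[18.100,11.300,2.100] diag=57.204


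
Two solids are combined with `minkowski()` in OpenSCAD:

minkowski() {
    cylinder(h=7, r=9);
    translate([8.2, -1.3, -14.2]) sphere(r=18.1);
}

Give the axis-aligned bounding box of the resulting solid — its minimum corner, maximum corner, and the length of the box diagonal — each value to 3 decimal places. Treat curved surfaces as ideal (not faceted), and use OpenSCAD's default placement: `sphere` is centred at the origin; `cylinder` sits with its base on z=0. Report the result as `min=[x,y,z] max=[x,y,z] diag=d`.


min=[-18.900,-28.400,-32.300] max=[35.300,25.800,10.900] diag=87.986

A = translate([8.2, -1.3, -14.2]) sphere(r=18.1) → bbox [-9.9,-19.4,-32.3] .. [26.3,16.8,3.9]
B = cylinder(h=7, r=9) → bbox [-9,-9,0] .. [9,9,7]
lo = A.lo+B.lo = [-9.9-9, -19.4-9, -32.3+0] = [-18.900,-28.400,-32.300]
hi = A.hi+B.hi = [26.3+9, 16.8+9, 3.9+7] = [35.300,25.800,10.900]
diag = √(54.2²+54.2²+43.2²) = √7741.52 = 87.986


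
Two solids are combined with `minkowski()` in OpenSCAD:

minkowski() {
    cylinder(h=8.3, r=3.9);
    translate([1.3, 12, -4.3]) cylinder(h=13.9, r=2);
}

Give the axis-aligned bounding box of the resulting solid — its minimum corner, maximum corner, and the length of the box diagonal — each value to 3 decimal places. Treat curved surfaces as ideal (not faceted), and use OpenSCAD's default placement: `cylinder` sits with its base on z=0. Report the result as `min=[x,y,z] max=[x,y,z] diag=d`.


A = translate([1.3, 12, -4.3]) cylinder(h=13.9, r=2) → bbox [-0.7,10,-4.3] .. [3.3,14,9.6]
B = cylinder(h=8.3, r=3.9) → bbox [-3.9,-3.9,0] .. [3.9,3.9,8.3]
lo = A.lo+B.lo = [-0.7-3.9, 10-3.9, -4.3+0] = [-4.600,6.100,-4.300]
hi = A.hi+B.hi = [3.3+3.9, 14+3.9, 9.6+8.3] = [7.200,17.900,17.900]
diag = √(11.8²+11.8²+22.2²) = √771.32 = 27.773

min=[-4.600,6.100,-4.300] max=[7.200,17.900,17.900] diag=27.773


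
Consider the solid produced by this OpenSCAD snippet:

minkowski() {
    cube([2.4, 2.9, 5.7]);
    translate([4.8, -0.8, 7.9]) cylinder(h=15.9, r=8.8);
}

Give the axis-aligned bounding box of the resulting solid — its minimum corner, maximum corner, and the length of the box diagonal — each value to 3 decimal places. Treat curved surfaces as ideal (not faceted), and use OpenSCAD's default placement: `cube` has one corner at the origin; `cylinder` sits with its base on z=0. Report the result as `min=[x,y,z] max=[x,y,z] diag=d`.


min=[-4.000,-9.600,7.900] max=[16.000,10.900,29.500] diag=35.872

A = translate([4.8, -0.8, 7.9]) cylinder(h=15.9, r=8.8) → bbox [-4,-9.6,7.9] .. [13.6,8,23.8]
B = cube([2.4, 2.9, 5.7]) → bbox [0,0,0] .. [2.4,2.9,5.7]
lo = A.lo+B.lo = [-4+0, -9.6+0, 7.9+0] = [-4.000,-9.600,7.900]
hi = A.hi+B.hi = [13.6+2.4, 8+2.9, 23.8+5.7] = [16.000,10.900,29.500]
diag = √(20²+20.5²+21.6²) = √1286.81 = 35.872


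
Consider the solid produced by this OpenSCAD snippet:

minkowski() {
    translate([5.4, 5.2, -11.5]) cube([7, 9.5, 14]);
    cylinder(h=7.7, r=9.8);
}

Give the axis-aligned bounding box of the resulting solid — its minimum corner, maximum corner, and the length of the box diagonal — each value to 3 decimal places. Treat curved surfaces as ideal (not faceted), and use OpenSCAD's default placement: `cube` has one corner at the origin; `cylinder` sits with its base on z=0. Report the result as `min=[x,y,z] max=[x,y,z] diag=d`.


min=[-4.400,-4.600,-11.500] max=[22.200,24.500,10.200] diag=45.003

A = translate([5.4, 5.2, -11.5]) cube([7, 9.5, 14]) → bbox [5.4,5.2,-11.5] .. [12.4,14.7,2.5]
B = cylinder(h=7.7, r=9.8) → bbox [-9.8,-9.8,0] .. [9.8,9.8,7.7]
lo = A.lo+B.lo = [5.4-9.8, 5.2-9.8, -11.5+0] = [-4.400,-4.600,-11.500]
hi = A.hi+B.hi = [12.4+9.8, 14.7+9.8, 2.5+7.7] = [22.200,24.500,10.200]
diag = √(26.6²+29.1²+21.7²) = √2025.26 = 45.003


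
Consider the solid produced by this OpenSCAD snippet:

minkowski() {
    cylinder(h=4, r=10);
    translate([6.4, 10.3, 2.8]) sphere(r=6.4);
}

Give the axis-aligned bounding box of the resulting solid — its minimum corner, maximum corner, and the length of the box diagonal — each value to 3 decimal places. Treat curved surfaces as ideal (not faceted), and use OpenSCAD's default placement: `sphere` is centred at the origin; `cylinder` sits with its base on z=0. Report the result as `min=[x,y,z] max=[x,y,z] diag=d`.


A = translate([6.4, 10.3, 2.8]) sphere(r=6.4) → bbox [0,3.9,-3.6] .. [12.8,16.7,9.2]
B = cylinder(h=4, r=10) → bbox [-10,-10,0] .. [10,10,4]
lo = A.lo+B.lo = [0-10, 3.9-10, -3.6+0] = [-10.000,-6.100,-3.600]
hi = A.hi+B.hi = [12.8+10, 16.7+10, 9.2+4] = [22.800,26.700,13.200]
diag = √(32.8²+32.8²+16.8²) = √2433.92 = 49.335

min=[-10.000,-6.100,-3.600] max=[22.800,26.700,13.200] diag=49.335


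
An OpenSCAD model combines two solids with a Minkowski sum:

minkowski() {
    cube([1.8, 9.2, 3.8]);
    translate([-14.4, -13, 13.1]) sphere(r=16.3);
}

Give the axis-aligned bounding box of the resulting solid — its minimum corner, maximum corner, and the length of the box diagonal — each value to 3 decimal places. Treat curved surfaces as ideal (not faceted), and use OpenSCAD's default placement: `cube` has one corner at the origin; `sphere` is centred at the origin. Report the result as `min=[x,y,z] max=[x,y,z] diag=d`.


A = translate([-14.4, -13, 13.1]) sphere(r=16.3) → bbox [-30.7,-29.3,-3.2] .. [1.9,3.3,29.4]
B = cube([1.8, 9.2, 3.8]) → bbox [0,0,0] .. [1.8,9.2,3.8]
lo = A.lo+B.lo = [-30.7+0, -29.3+0, -3.2+0] = [-30.700,-29.300,-3.200]
hi = A.hi+B.hi = [1.9+1.8, 3.3+9.2, 29.4+3.8] = [3.700,12.500,33.200]
diag = √(34.4²+41.8²+36.4²) = √4255.56 = 65.235

min=[-30.700,-29.300,-3.200] max=[3.700,12.500,33.200] diag=65.235


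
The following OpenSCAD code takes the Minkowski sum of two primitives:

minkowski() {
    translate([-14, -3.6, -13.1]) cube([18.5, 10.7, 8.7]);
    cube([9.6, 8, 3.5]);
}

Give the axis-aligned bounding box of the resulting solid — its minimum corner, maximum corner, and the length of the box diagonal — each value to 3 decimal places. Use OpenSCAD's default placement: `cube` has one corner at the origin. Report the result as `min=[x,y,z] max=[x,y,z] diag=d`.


A = translate([-14, -3.6, -13.1]) cube([18.5, 10.7, 8.7]) → bbox [-14,-3.6,-13.1] .. [4.5,7.1,-4.4]
B = cube([9.6, 8, 3.5]) → bbox [0,0,0] .. [9.6,8,3.5]
lo = A.lo+B.lo = [-14+0, -3.6+0, -13.1+0] = [-14.000,-3.600,-13.100]
hi = A.hi+B.hi = [4.5+9.6, 7.1+8, -4.4+3.5] = [14.100,15.100,-0.900]
diag = √(28.1²+18.7²+12.2²) = √1288.14 = 35.891

min=[-14.000,-3.600,-13.100] max=[14.100,15.100,-0.900] diag=35.891


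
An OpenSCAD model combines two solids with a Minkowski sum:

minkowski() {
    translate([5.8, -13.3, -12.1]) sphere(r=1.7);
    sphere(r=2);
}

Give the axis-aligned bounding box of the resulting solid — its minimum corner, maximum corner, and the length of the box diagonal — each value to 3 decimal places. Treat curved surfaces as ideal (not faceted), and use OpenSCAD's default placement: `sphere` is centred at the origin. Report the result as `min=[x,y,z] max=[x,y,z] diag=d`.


min=[2.100,-17.000,-15.800] max=[9.500,-9.600,-8.400] diag=12.817

A = translate([5.8, -13.3, -12.1]) sphere(r=1.7) → bbox [4.1,-15,-13.8] .. [7.5,-11.6,-10.4]
B = sphere(r=2) → bbox [-2,-2,-2] .. [2,2,2]
lo = A.lo+B.lo = [4.1-2, -15-2, -13.8-2] = [2.100,-17.000,-15.800]
hi = A.hi+B.hi = [7.5+2, -11.6+2, -10.4+2] = [9.500,-9.600,-8.400]
diag = √(7.4²+7.4²+7.4²) = √164.28 = 12.817


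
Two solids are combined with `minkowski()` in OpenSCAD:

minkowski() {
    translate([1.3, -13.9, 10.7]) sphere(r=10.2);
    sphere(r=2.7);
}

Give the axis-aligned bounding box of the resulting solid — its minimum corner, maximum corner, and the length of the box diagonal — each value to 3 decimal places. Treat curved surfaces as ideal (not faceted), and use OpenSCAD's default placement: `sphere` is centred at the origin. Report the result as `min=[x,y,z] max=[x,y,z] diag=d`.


min=[-11.600,-26.800,-2.200] max=[14.200,-1.000,23.600] diag=44.687

A = translate([1.3, -13.9, 10.7]) sphere(r=10.2) → bbox [-8.9,-24.1,0.5] .. [11.5,-3.7,20.9]
B = sphere(r=2.7) → bbox [-2.7,-2.7,-2.7] .. [2.7,2.7,2.7]
lo = A.lo+B.lo = [-8.9-2.7, -24.1-2.7, 0.5-2.7] = [-11.600,-26.800,-2.200]
hi = A.hi+B.hi = [11.5+2.7, -3.7+2.7, 20.9+2.7] = [14.200,-1.000,23.600]
diag = √(25.8²+25.8²+25.8²) = √1996.92 = 44.687


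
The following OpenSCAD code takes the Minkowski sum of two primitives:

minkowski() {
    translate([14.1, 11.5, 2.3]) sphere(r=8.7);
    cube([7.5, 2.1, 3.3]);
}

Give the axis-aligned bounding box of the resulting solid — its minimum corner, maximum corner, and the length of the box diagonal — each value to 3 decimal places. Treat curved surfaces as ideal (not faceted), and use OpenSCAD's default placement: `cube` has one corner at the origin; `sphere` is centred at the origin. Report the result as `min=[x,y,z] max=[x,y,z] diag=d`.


A = translate([14.1, 11.5, 2.3]) sphere(r=8.7) → bbox [5.4,2.8,-6.4] .. [22.8,20.2,11]
B = cube([7.5, 2.1, 3.3]) → bbox [0,0,0] .. [7.5,2.1,3.3]
lo = A.lo+B.lo = [5.4+0, 2.8+0, -6.4+0] = [5.400,2.800,-6.400]
hi = A.hi+B.hi = [22.8+7.5, 20.2+2.1, 11+3.3] = [30.300,22.300,14.300]
diag = √(24.9²+19.5²+20.7²) = √1428.75 = 37.799

min=[5.400,2.800,-6.400] max=[30.300,22.300,14.300] diag=37.799


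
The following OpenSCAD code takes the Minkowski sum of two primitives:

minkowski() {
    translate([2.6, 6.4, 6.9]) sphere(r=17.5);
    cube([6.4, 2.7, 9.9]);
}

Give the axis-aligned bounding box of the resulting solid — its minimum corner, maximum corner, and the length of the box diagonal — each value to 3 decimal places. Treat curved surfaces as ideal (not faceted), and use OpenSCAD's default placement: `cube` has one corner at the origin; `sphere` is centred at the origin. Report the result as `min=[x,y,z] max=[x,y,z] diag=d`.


A = translate([2.6, 6.4, 6.9]) sphere(r=17.5) → bbox [-14.9,-11.1,-10.6] .. [20.1,23.9,24.4]
B = cube([6.4, 2.7, 9.9]) → bbox [0,0,0] .. [6.4,2.7,9.9]
lo = A.lo+B.lo = [-14.9+0, -11.1+0, -10.6+0] = [-14.900,-11.100,-10.600]
hi = A.hi+B.hi = [20.1+6.4, 23.9+2.7, 24.4+9.9] = [26.500,26.600,34.300]
diag = √(41.4²+37.7²+44.9²) = √5151.26 = 71.772

min=[-14.900,-11.100,-10.600] max=[26.500,26.600,34.300] diag=71.772


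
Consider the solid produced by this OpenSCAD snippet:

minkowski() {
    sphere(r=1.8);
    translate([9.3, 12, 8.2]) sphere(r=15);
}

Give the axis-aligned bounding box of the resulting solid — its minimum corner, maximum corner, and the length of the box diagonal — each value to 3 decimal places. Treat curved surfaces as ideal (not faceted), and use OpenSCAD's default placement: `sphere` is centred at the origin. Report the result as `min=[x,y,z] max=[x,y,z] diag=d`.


A = translate([9.3, 12, 8.2]) sphere(r=15) → bbox [-5.7,-3,-6.8] .. [24.3,27,23.2]
B = sphere(r=1.8) → bbox [-1.8,-1.8,-1.8] .. [1.8,1.8,1.8]
lo = A.lo+B.lo = [-5.7-1.8, -3-1.8, -6.8-1.8] = [-7.500,-4.800,-8.600]
hi = A.hi+B.hi = [24.3+1.8, 27+1.8, 23.2+1.8] = [26.100,28.800,25.000]
diag = √(33.6²+33.6²+33.6²) = √3386.88 = 58.197

min=[-7.500,-4.800,-8.600] max=[26.100,28.800,25.000] diag=58.197


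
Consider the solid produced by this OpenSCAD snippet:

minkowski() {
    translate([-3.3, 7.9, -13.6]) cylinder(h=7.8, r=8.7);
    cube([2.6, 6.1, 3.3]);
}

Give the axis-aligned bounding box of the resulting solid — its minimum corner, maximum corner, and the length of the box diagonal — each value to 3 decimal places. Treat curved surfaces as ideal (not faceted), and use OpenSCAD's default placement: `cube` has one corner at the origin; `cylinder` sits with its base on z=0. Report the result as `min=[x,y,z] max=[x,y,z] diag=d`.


A = translate([-3.3, 7.9, -13.6]) cylinder(h=7.8, r=8.7) → bbox [-12,-0.8,-13.6] .. [5.4,16.6,-5.8]
B = cube([2.6, 6.1, 3.3]) → bbox [0,0,0] .. [2.6,6.1,3.3]
lo = A.lo+B.lo = [-12+0, -0.8+0, -13.6+0] = [-12.000,-0.800,-13.600]
hi = A.hi+B.hi = [5.4+2.6, 16.6+6.1, -5.8+3.3] = [8.000,22.700,-2.500]
diag = √(20²+23.5²+11.1²) = √1075.46 = 32.794

min=[-12.000,-0.800,-13.600] max=[8.000,22.700,-2.500] diag=32.794


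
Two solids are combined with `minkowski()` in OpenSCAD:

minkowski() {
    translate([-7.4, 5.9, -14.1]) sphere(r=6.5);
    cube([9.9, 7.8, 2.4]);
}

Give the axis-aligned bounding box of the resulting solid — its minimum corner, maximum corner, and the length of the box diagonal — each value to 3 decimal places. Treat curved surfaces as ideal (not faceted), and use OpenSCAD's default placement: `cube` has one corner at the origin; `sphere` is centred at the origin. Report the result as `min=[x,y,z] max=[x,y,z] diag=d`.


A = translate([-7.4, 5.9, -14.1]) sphere(r=6.5) → bbox [-13.9,-0.6,-20.6] .. [-0.9,12.4,-7.6]
B = cube([9.9, 7.8, 2.4]) → bbox [0,0,0] .. [9.9,7.8,2.4]
lo = A.lo+B.lo = [-13.9+0, -0.6+0, -20.6+0] = [-13.900,-0.600,-20.600]
hi = A.hi+B.hi = [-0.9+9.9, 12.4+7.8, -7.6+2.4] = [9.000,20.200,-5.200]
diag = √(22.9²+20.8²+15.4²) = √1194.21 = 34.557

min=[-13.900,-0.600,-20.600] max=[9.000,20.200,-5.200] diag=34.557


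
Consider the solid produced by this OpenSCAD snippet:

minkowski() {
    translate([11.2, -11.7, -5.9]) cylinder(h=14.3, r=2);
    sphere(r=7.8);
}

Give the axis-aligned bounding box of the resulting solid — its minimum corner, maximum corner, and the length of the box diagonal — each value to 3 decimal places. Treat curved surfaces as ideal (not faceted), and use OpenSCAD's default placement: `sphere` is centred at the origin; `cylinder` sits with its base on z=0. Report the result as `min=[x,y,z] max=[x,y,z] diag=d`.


A = translate([11.2, -11.7, -5.9]) cylinder(h=14.3, r=2) → bbox [9.2,-13.7,-5.9] .. [13.2,-9.7,8.4]
B = sphere(r=7.8) → bbox [-7.8,-7.8,-7.8] .. [7.8,7.8,7.8]
lo = A.lo+B.lo = [9.2-7.8, -13.7-7.8, -5.9-7.8] = [1.400,-21.500,-13.700]
hi = A.hi+B.hi = [13.2+7.8, -9.7+7.8, 8.4+7.8] = [21.000,-1.900,16.200]
diag = √(19.6²+19.6²+29.9²) = √1662.33 = 40.772

min=[1.400,-21.500,-13.700] max=[21.000,-1.900,16.200] diag=40.772


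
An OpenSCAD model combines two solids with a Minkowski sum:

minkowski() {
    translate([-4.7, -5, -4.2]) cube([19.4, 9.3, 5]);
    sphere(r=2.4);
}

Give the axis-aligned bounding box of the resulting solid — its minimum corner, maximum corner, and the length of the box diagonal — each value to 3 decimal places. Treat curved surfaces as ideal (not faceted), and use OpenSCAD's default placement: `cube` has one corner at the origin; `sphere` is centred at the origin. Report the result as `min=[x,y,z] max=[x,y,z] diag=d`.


min=[-7.100,-7.400,-6.600] max=[17.100,6.700,3.200] diag=29.673

A = translate([-4.7, -5, -4.2]) cube([19.4, 9.3, 5]) → bbox [-4.7,-5,-4.2] .. [14.7,4.3,0.8]
B = sphere(r=2.4) → bbox [-2.4,-2.4,-2.4] .. [2.4,2.4,2.4]
lo = A.lo+B.lo = [-4.7-2.4, -5-2.4, -4.2-2.4] = [-7.100,-7.400,-6.600]
hi = A.hi+B.hi = [14.7+2.4, 4.3+2.4, 0.8+2.4] = [17.100,6.700,3.200]
diag = √(24.2²+14.1²+9.8²) = √880.49 = 29.673


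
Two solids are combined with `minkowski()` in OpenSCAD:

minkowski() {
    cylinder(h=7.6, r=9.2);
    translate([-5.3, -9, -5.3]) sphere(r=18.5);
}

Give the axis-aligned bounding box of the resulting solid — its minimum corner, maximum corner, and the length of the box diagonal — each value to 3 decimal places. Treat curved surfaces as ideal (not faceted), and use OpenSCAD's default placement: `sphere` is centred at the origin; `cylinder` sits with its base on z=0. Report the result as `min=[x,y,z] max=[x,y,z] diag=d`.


A = translate([-5.3, -9, -5.3]) sphere(r=18.5) → bbox [-23.8,-27.5,-23.8] .. [13.2,9.5,13.2]
B = cylinder(h=7.6, r=9.2) → bbox [-9.2,-9.2,0] .. [9.2,9.2,7.6]
lo = A.lo+B.lo = [-23.8-9.2, -27.5-9.2, -23.8+0] = [-33.000,-36.700,-23.800]
hi = A.hi+B.hi = [13.2+9.2, 9.5+9.2, 13.2+7.6] = [22.400,18.700,20.800]
diag = √(55.4²+55.4²+44.6²) = √8127.48 = 90.153

min=[-33.000,-36.700,-23.800] max=[22.400,18.700,20.800] diag=90.153


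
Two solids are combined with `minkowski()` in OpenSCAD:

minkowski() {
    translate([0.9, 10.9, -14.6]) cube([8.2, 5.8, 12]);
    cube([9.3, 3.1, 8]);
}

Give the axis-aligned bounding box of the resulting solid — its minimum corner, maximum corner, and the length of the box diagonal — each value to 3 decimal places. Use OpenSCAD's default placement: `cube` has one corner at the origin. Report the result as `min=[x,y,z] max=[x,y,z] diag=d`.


A = translate([0.9, 10.9, -14.6]) cube([8.2, 5.8, 12]) → bbox [0.9,10.9,-14.6] .. [9.1,16.7,-2.6]
B = cube([9.3, 3.1, 8]) → bbox [0,0,0] .. [9.3,3.1,8]
lo = A.lo+B.lo = [0.9+0, 10.9+0, -14.6+0] = [0.900,10.900,-14.600]
hi = A.hi+B.hi = [9.1+9.3, 16.7+3.1, -2.6+8] = [18.400,19.800,5.400]
diag = √(17.5²+8.9²+20²) = √785.46 = 28.026

min=[0.900,10.900,-14.600] max=[18.400,19.800,5.400] diag=28.026


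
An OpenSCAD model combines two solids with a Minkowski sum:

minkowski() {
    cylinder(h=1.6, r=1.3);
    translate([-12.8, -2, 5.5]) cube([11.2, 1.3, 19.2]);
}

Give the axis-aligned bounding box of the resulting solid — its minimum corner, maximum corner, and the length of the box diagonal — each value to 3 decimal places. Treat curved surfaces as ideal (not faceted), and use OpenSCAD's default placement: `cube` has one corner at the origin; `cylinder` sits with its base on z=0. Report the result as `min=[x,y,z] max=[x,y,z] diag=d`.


A = translate([-12.8, -2, 5.5]) cube([11.2, 1.3, 19.2]) → bbox [-12.8,-2,5.5] .. [-1.6,-0.7,24.7]
B = cylinder(h=1.6, r=1.3) → bbox [-1.3,-1.3,0] .. [1.3,1.3,1.6]
lo = A.lo+B.lo = [-12.8-1.3, -2-1.3, 5.5+0] = [-14.100,-3.300,5.500]
hi = A.hi+B.hi = [-1.6+1.3, -0.7+1.3, 24.7+1.6] = [-0.300,0.600,26.300]
diag = √(13.8²+3.9²+20.8²) = √638.29 = 25.264

min=[-14.100,-3.300,5.500] max=[-0.300,0.600,26.300] diag=25.264


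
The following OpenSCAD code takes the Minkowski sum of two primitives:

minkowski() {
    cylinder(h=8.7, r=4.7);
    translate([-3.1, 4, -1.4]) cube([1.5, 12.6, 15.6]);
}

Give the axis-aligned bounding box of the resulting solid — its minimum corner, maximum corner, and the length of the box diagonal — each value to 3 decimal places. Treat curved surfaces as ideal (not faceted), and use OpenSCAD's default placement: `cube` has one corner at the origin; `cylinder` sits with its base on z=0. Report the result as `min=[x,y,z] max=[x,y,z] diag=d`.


min=[-7.800,-0.700,-1.400] max=[3.100,21.300,22.900] diag=34.544

A = translate([-3.1, 4, -1.4]) cube([1.5, 12.6, 15.6]) → bbox [-3.1,4,-1.4] .. [-1.6,16.6,14.2]
B = cylinder(h=8.7, r=4.7) → bbox [-4.7,-4.7,0] .. [4.7,4.7,8.7]
lo = A.lo+B.lo = [-3.1-4.7, 4-4.7, -1.4+0] = [-7.800,-0.700,-1.400]
hi = A.hi+B.hi = [-1.6+4.7, 16.6+4.7, 14.2+8.7] = [3.100,21.300,22.900]
diag = √(10.9²+22²+24.3²) = √1193.3 = 34.544


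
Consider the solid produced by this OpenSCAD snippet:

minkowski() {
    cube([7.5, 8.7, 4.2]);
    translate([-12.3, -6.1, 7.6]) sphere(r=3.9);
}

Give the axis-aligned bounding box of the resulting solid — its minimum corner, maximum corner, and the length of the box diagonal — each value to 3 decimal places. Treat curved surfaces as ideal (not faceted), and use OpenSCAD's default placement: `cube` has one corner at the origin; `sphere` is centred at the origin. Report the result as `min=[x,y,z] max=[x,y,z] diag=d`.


min=[-16.200,-10.000,3.700] max=[-0.900,6.500,15.700] diag=25.502

A = translate([-12.3, -6.1, 7.6]) sphere(r=3.9) → bbox [-16.2,-10,3.7] .. [-8.4,-2.2,11.5]
B = cube([7.5, 8.7, 4.2]) → bbox [0,0,0] .. [7.5,8.7,4.2]
lo = A.lo+B.lo = [-16.2+0, -10+0, 3.7+0] = [-16.200,-10.000,3.700]
hi = A.hi+B.hi = [-8.4+7.5, -2.2+8.7, 11.5+4.2] = [-0.900,6.500,15.700]
diag = √(15.3²+16.5²+12²) = √650.34 = 25.502


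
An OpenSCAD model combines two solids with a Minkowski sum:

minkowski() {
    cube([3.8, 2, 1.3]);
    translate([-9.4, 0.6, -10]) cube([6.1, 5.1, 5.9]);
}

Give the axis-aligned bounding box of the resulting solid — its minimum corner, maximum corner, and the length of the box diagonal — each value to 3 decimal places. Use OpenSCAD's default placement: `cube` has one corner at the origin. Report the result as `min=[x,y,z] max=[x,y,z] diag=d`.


min=[-9.400,0.600,-10.000] max=[0.500,7.700,-2.800] diag=14.151

A = translate([-9.4, 0.6, -10]) cube([6.1, 5.1, 5.9]) → bbox [-9.4,0.6,-10] .. [-3.3,5.7,-4.1]
B = cube([3.8, 2, 1.3]) → bbox [0,0,0] .. [3.8,2,1.3]
lo = A.lo+B.lo = [-9.4+0, 0.6+0, -10+0] = [-9.400,0.600,-10.000]
hi = A.hi+B.hi = [-3.3+3.8, 5.7+2, -4.1+1.3] = [0.500,7.700,-2.800]
diag = √(9.9²+7.1²+7.2²) = √200.26 = 14.151


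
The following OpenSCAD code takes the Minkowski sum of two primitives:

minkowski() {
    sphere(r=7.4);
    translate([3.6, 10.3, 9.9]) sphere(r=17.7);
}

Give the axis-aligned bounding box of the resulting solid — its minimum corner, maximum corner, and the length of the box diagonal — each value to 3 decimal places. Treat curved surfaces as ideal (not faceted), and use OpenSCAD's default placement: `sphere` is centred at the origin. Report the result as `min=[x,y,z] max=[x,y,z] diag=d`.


A = translate([3.6, 10.3, 9.9]) sphere(r=17.7) → bbox [-14.1,-7.4,-7.8] .. [21.3,28,27.6]
B = sphere(r=7.4) → bbox [-7.4,-7.4,-7.4] .. [7.4,7.4,7.4]
lo = A.lo+B.lo = [-14.1-7.4, -7.4-7.4, -7.8-7.4] = [-21.500,-14.800,-15.200]
hi = A.hi+B.hi = [21.3+7.4, 28+7.4, 27.6+7.4] = [28.700,35.400,35.000]
diag = √(50.2²+50.2²+50.2²) = √7560.12 = 86.949

min=[-21.500,-14.800,-15.200] max=[28.700,35.400,35.000] diag=86.949


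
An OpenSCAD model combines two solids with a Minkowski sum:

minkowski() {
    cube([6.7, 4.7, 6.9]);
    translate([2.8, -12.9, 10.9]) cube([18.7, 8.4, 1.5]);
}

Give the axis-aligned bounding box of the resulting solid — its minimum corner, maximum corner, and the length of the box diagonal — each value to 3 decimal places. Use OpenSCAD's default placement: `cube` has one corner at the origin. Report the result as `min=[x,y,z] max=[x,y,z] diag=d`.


min=[2.800,-12.900,10.900] max=[28.200,0.200,19.300] diag=29.788

A = translate([2.8, -12.9, 10.9]) cube([18.7, 8.4, 1.5]) → bbox [2.8,-12.9,10.9] .. [21.5,-4.5,12.4]
B = cube([6.7, 4.7, 6.9]) → bbox [0,0,0] .. [6.7,4.7,6.9]
lo = A.lo+B.lo = [2.8+0, -12.9+0, 10.9+0] = [2.800,-12.900,10.900]
hi = A.hi+B.hi = [21.5+6.7, -4.5+4.7, 12.4+6.9] = [28.200,0.200,19.300]
diag = √(25.4²+13.1²+8.4²) = √887.33 = 29.788


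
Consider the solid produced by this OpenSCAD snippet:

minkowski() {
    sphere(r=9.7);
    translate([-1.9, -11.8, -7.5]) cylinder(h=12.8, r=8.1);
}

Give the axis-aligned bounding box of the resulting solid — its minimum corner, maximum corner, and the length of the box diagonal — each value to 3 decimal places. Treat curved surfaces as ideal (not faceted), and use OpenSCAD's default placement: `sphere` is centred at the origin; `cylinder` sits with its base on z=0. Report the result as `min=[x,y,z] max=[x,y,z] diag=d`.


A = translate([-1.9, -11.8, -7.5]) cylinder(h=12.8, r=8.1) → bbox [-10,-19.9,-7.5] .. [6.2,-3.7,5.3]
B = sphere(r=9.7) → bbox [-9.7,-9.7,-9.7] .. [9.7,9.7,9.7]
lo = A.lo+B.lo = [-10-9.7, -19.9-9.7, -7.5-9.7] = [-19.700,-29.600,-17.200]
hi = A.hi+B.hi = [6.2+9.7, -3.7+9.7, 5.3+9.7] = [15.900,6.000,15.000]
diag = √(35.6²+35.6²+32.2²) = √3571.56 = 59.763

min=[-19.700,-29.600,-17.200] max=[15.900,6.000,15.000] diag=59.763


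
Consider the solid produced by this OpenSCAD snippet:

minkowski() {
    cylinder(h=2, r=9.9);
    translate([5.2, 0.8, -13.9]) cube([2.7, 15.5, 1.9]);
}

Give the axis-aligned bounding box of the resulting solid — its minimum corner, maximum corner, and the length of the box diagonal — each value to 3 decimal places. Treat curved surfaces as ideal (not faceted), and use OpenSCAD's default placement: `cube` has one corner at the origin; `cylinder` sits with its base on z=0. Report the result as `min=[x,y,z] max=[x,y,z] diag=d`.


min=[-4.700,-9.100,-13.900] max=[17.800,26.200,-10.000] diag=42.042

A = translate([5.2, 0.8, -13.9]) cube([2.7, 15.5, 1.9]) → bbox [5.2,0.8,-13.9] .. [7.9,16.3,-12]
B = cylinder(h=2, r=9.9) → bbox [-9.9,-9.9,0] .. [9.9,9.9,2]
lo = A.lo+B.lo = [5.2-9.9, 0.8-9.9, -13.9+0] = [-4.700,-9.100,-13.900]
hi = A.hi+B.hi = [7.9+9.9, 16.3+9.9, -12+2] = [17.800,26.200,-10.000]
diag = √(22.5²+35.3²+3.9²) = √1767.55 = 42.042


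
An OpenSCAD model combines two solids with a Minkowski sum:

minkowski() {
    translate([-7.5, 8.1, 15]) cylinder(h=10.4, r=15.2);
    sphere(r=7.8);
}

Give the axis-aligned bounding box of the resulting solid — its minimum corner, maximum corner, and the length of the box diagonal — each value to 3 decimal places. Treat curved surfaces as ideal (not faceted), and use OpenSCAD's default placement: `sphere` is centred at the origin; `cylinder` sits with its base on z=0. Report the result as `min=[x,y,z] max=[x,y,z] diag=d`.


A = translate([-7.5, 8.1, 15]) cylinder(h=10.4, r=15.2) → bbox [-22.7,-7.1,15] .. [7.7,23.3,25.4]
B = sphere(r=7.8) → bbox [-7.8,-7.8,-7.8] .. [7.8,7.8,7.8]
lo = A.lo+B.lo = [-22.7-7.8, -7.1-7.8, 15-7.8] = [-30.500,-14.900,7.200]
hi = A.hi+B.hi = [7.7+7.8, 23.3+7.8, 25.4+7.8] = [15.500,31.100,33.200]
diag = √(46²+46²+26²) = √4908 = 70.057

min=[-30.500,-14.900,7.200] max=[15.500,31.100,33.200] diag=70.057


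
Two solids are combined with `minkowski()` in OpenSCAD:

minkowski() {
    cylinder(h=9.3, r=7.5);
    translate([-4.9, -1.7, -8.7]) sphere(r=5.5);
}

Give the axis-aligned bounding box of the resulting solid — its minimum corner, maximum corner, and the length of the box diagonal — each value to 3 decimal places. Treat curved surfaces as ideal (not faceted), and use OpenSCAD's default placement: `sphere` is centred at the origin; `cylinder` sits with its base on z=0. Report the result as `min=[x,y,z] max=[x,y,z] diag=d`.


A = translate([-4.9, -1.7, -8.7]) sphere(r=5.5) → bbox [-10.4,-7.2,-14.2] .. [0.6,3.8,-3.2]
B = cylinder(h=9.3, r=7.5) → bbox [-7.5,-7.5,0] .. [7.5,7.5,9.3]
lo = A.lo+B.lo = [-10.4-7.5, -7.2-7.5, -14.2+0] = [-17.900,-14.700,-14.200]
hi = A.hi+B.hi = [0.6+7.5, 3.8+7.5, -3.2+9.3] = [8.100,11.300,6.100]
diag = √(26²+26²+20.3²) = √1764.09 = 42.001

min=[-17.900,-14.700,-14.200] max=[8.100,11.300,6.100] diag=42.001


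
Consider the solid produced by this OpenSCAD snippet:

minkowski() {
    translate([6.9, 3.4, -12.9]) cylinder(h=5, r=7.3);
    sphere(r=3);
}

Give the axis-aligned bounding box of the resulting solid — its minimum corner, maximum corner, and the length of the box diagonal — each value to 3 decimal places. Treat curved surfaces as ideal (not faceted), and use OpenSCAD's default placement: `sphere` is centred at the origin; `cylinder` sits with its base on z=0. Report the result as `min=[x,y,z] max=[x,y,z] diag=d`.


min=[-3.400,-6.900,-15.900] max=[17.200,13.700,-4.900] diag=31.140

A = translate([6.9, 3.4, -12.9]) cylinder(h=5, r=7.3) → bbox [-0.4,-3.9,-12.9] .. [14.2,10.7,-7.9]
B = sphere(r=3) → bbox [-3,-3,-3] .. [3,3,3]
lo = A.lo+B.lo = [-0.4-3, -3.9-3, -12.9-3] = [-3.400,-6.900,-15.900]
hi = A.hi+B.hi = [14.2+3, 10.7+3, -7.9+3] = [17.200,13.700,-4.900]
diag = √(20.6²+20.6²+11²) = √969.72 = 31.140


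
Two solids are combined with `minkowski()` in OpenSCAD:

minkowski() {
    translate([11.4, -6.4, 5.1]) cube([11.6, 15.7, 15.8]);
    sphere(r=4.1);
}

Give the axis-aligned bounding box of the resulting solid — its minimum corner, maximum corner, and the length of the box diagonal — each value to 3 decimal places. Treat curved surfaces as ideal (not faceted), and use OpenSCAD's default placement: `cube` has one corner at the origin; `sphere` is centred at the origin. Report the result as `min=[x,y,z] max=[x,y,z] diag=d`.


min=[7.300,-10.500,1.000] max=[27.100,13.400,25.000] diag=39.233

A = translate([11.4, -6.4, 5.1]) cube([11.6, 15.7, 15.8]) → bbox [11.4,-6.4,5.1] .. [23,9.3,20.9]
B = sphere(r=4.1) → bbox [-4.1,-4.1,-4.1] .. [4.1,4.1,4.1]
lo = A.lo+B.lo = [11.4-4.1, -6.4-4.1, 5.1-4.1] = [7.300,-10.500,1.000]
hi = A.hi+B.hi = [23+4.1, 9.3+4.1, 20.9+4.1] = [27.100,13.400,25.000]
diag = √(19.8²+23.9²+24²) = √1539.25 = 39.233


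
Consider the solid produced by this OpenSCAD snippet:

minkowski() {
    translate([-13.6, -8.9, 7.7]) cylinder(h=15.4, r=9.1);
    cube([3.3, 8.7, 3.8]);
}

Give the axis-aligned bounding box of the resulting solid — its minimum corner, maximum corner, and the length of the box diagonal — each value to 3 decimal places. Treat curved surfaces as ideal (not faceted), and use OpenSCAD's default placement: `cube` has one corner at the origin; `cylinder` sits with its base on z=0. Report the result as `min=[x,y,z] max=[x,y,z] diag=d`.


A = translate([-13.6, -8.9, 7.7]) cylinder(h=15.4, r=9.1) → bbox [-22.7,-18,7.7] .. [-4.5,0.2,23.1]
B = cube([3.3, 8.7, 3.8]) → bbox [0,0,0] .. [3.3,8.7,3.8]
lo = A.lo+B.lo = [-22.7+0, -18+0, 7.7+0] = [-22.700,-18.000,7.700]
hi = A.hi+B.hi = [-4.5+3.3, 0.2+8.7, 23.1+3.8] = [-1.200,8.900,26.900]
diag = √(21.5²+26.9²+19.2²) = √1554.5 = 39.427

min=[-22.700,-18.000,7.700] max=[-1.200,8.900,26.900] diag=39.427


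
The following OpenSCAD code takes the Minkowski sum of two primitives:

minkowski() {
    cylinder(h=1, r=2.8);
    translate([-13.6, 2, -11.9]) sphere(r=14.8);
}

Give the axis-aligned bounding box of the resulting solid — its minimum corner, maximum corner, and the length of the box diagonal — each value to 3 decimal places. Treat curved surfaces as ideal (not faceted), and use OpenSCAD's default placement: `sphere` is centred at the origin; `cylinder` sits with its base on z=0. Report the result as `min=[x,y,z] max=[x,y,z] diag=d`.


min=[-31.200,-15.600,-26.700] max=[4.000,19.600,3.900] diag=58.433

A = translate([-13.6, 2, -11.9]) sphere(r=14.8) → bbox [-28.4,-12.8,-26.7] .. [1.2,16.8,2.9]
B = cylinder(h=1, r=2.8) → bbox [-2.8,-2.8,0] .. [2.8,2.8,1]
lo = A.lo+B.lo = [-28.4-2.8, -12.8-2.8, -26.7+0] = [-31.200,-15.600,-26.700]
hi = A.hi+B.hi = [1.2+2.8, 16.8+2.8, 2.9+1] = [4.000,19.600,3.900]
diag = √(35.2²+35.2²+30.6²) = √3414.44 = 58.433


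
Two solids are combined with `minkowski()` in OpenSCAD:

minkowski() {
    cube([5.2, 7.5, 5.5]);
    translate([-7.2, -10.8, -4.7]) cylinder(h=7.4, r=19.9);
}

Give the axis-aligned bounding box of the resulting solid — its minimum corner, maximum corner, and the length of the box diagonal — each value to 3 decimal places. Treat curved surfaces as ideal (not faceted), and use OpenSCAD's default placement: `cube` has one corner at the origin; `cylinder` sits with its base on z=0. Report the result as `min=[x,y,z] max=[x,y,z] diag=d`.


A = translate([-7.2, -10.8, -4.7]) cylinder(h=7.4, r=19.9) → bbox [-27.1,-30.7,-4.7] .. [12.7,9.1,2.7]
B = cube([5.2, 7.5, 5.5]) → bbox [0,0,0] .. [5.2,7.5,5.5]
lo = A.lo+B.lo = [-27.1+0, -30.7+0, -4.7+0] = [-27.100,-30.700,-4.700]
hi = A.hi+B.hi = [12.7+5.2, 9.1+7.5, 2.7+5.5] = [17.900,16.600,8.200]
diag = √(45²+47.3²+12.9²) = √4428.7 = 66.548

min=[-27.100,-30.700,-4.700] max=[17.900,16.600,8.200] diag=66.548


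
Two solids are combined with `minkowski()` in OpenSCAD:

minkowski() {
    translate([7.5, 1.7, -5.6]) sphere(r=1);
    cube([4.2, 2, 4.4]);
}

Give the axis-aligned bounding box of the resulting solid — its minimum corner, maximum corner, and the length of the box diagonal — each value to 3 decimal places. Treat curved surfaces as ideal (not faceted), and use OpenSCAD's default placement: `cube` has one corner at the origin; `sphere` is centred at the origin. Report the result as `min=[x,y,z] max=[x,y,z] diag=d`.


min=[6.500,0.700,-6.600] max=[12.700,4.700,-0.200] diag=9.767

A = translate([7.5, 1.7, -5.6]) sphere(r=1) → bbox [6.5,0.7,-6.6] .. [8.5,2.7,-4.6]
B = cube([4.2, 2, 4.4]) → bbox [0,0,0] .. [4.2,2,4.4]
lo = A.lo+B.lo = [6.5+0, 0.7+0, -6.6+0] = [6.500,0.700,-6.600]
hi = A.hi+B.hi = [8.5+4.2, 2.7+2, -4.6+4.4] = [12.700,4.700,-0.200]
diag = √(6.2²+4²+6.4²) = √95.4 = 9.767


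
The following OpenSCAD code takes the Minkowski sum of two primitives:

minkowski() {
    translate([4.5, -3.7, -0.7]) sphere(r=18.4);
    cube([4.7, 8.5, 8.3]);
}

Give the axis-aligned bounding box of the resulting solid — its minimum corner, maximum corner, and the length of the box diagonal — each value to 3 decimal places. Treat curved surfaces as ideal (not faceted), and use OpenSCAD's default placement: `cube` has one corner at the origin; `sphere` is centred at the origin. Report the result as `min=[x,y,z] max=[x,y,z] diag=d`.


min=[-13.900,-22.100,-19.100] max=[27.600,23.200,26.000] diag=76.213

A = translate([4.5, -3.7, -0.7]) sphere(r=18.4) → bbox [-13.9,-22.1,-19.1] .. [22.9,14.7,17.7]
B = cube([4.7, 8.5, 8.3]) → bbox [0,0,0] .. [4.7,8.5,8.3]
lo = A.lo+B.lo = [-13.9+0, -22.1+0, -19.1+0] = [-13.900,-22.100,-19.100]
hi = A.hi+B.hi = [22.9+4.7, 14.7+8.5, 17.7+8.3] = [27.600,23.200,26.000]
diag = √(41.5²+45.3²+45.1²) = √5808.35 = 76.213
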